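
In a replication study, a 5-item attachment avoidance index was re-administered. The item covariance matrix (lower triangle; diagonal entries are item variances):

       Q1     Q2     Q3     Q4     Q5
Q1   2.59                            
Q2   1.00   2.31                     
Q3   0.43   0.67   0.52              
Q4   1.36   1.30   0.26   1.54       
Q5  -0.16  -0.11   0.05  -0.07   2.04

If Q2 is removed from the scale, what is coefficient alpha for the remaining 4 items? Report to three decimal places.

Remaining items: Q1, Q3, Q4, Q5 (k = 4).
ΣVar(i) = 2.59 + 0.52 + 1.54 + 2.04 = 6.69
σ²_total = 6.69 + 2 × 1.87 = 10.43
α (item deleted) = (4/3)·(1 − 6.69/10.43) = 0.478

α = 0.478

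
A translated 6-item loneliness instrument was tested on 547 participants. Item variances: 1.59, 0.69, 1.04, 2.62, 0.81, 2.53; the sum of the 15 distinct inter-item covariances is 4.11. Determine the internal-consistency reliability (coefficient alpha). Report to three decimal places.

coefficient alpha = 0.564

Σσᵢ² = 1.59 + 0.69 + 1.04 + 2.62 + 0.81 + 2.53 = 9.28
Sum of distinct covariances = 4.11
σ²_T = Σσᵢ² + 2·Σcov = 9.28 + 2 × 4.11 = 17.50
α = (6/5)·(1 − 9.28/17.50) = 0.564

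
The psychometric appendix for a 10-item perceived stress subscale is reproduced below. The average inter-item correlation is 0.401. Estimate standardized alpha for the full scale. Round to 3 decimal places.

Standardized α = k·r̄ / (1 + (k−1)·r̄) = 10 × 0.401 / (1 + 9 × 0.401)
  = 4.0100 / 4.6090 = 0.870

standardized alpha = 0.870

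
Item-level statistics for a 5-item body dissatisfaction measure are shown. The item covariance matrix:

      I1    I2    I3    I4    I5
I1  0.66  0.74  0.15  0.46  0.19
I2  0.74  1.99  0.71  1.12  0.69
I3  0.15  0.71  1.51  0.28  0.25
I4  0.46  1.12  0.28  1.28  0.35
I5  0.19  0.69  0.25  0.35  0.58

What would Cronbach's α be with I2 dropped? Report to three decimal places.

Cronbach's α = 0.606

Remaining items: I1, I3, I4, I5 (k = 4).
Σσᵢ² = 0.66 + 1.51 + 1.28 + 0.58 = 4.03
Var(T) = 4.03 + 2 × 1.68 = 7.39
α (item deleted) = (4/3)·(1 − 4.03/7.39) = 0.606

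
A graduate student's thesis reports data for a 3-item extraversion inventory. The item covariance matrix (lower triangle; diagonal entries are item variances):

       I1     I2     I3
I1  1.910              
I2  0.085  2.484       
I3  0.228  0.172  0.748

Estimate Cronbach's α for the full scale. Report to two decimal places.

Σσ²ᵢ = 1.910 + 2.484 + 0.748 = 5.142
Sum of off-diagonal covariances = 0.485
total variance = 5.142 + 2 × 0.485 = 6.112
α = (k/(k−1))·(1 − Σσ²ᵢ/total variance) = (3/2)·(1 − 5.142/6.112) = 0.24

α = 0.24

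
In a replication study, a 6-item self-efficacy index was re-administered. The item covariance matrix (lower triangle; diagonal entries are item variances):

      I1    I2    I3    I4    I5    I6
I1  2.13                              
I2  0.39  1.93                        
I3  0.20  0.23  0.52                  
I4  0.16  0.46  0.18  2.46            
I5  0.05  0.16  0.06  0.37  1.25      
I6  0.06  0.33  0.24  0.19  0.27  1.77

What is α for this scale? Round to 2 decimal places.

sum of item variances = 2.13 + 1.93 + 0.52 + 2.46 + 1.25 + 1.77 = 10.06
Sum of the distinct covariances = 3.35
σ²_T = 10.06 + 2 × 3.35 = 16.76
α = (k/(k−1))·(1 − sum of item variances/σ²_T) = (6/5)·(1 − 10.06/16.76) = 0.48

α = 0.48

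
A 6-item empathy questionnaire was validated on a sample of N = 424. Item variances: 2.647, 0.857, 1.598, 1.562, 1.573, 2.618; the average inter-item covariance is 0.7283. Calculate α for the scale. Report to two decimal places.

sum of item variances = 2.647 + 0.857 + 1.598 + 1.562 + 1.573 + 2.618 = 10.855
Sum of the 15 distinct covariances = 15 × 0.7283 = 10.9245
Var(T) = sum of item variances + 2·Σcov = 10.855 + 2 × 10.9245 = 32.7040
α = (6/5)·(1 − 10.855/32.7040) = 0.80

α = 0.80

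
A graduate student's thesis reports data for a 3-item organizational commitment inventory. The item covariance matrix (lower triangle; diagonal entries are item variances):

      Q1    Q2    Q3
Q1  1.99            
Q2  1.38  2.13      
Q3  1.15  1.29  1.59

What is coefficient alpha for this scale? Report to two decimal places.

α = 0.86

Σσ²ᵢ = 1.99 + 2.13 + 1.59 = 5.71
Sum of off-diagonal covariances = 3.82
σ²_total = 5.71 + 2 × 3.82 = 13.35
α = (k/(k−1))·(1 − Σσ²ᵢ/σ²_total) = (3/2)·(1 − 5.71/13.35) = 0.86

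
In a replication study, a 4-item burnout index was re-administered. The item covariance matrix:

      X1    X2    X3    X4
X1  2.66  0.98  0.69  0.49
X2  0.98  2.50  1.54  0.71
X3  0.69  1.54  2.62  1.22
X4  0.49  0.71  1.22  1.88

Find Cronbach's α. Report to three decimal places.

α = 0.718

Σσᵢ² = 2.66 + 2.50 + 2.62 + 1.88 = 9.66
Sum of off-diagonal covariances = 5.63
σ²_T = 9.66 + 2 × 5.63 = 20.92
α = (k/(k−1))·(1 − Σσᵢ²/σ²_T) = (4/3)·(1 − 9.66/20.92) = 0.718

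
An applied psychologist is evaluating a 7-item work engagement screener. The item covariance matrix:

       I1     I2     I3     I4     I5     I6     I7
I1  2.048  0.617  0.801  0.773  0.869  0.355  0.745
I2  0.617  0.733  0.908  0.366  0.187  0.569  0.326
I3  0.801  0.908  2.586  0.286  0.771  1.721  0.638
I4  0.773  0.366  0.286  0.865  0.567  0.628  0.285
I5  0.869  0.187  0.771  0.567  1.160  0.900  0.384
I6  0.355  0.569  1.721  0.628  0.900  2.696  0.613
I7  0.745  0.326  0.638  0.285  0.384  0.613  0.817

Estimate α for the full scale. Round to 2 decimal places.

α = 0.83

ΣVar(i) = 2.048 + 0.733 + 2.586 + 0.865 + 1.160 + 2.696 + 0.817 = 10.905
Sum of the distinct covariances = 13.309
total variance = 10.905 + 2 × 13.309 = 37.523
α = (k/(k−1))·(1 − ΣVar(i)/total variance) = (7/6)·(1 − 10.905/37.523) = 0.83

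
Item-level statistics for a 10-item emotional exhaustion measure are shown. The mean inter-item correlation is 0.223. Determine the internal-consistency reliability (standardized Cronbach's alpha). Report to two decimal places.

standardized Cronbach's alpha = 0.74

Standardized α = k·r̄ / (1 + (k−1)·r̄) = 10 × 0.223 / (1 + 9 × 0.223)
  = 2.2300 / 3.0070 = 0.74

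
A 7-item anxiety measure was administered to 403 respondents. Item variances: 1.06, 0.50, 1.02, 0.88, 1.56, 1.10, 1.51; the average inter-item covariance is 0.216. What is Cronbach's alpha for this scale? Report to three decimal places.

Σσᵢ² = 1.06 + 0.50 + 1.02 + 0.88 + 1.56 + 1.10 + 1.51 = 7.63
Sum of the 21 distinct covariances = 21 × 0.216 = 4.536
Var(T) = Σσᵢ² + 2·Σcov = 7.63 + 2 × 4.536 = 16.702
α = (7/6)·(1 − 7.63/16.702) = 0.634

α = 0.634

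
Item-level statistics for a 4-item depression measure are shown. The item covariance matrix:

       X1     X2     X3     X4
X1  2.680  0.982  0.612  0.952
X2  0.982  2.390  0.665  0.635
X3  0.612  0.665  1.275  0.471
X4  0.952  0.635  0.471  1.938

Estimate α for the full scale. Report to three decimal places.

α = 0.680

Σσᵢ² = 2.680 + 2.390 + 1.275 + 1.938 = 8.283
Sum of off-diagonal covariances = 4.317
Var(T) = 8.283 + 2 × 4.317 = 16.917
α = (k/(k−1))·(1 − Σσᵢ²/Var(T)) = (4/3)·(1 − 8.283/16.917) = 0.680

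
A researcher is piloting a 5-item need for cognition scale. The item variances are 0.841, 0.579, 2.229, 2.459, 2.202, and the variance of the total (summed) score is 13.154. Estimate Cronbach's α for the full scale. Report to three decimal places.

α = 0.460

sum of item variances = 0.841 + 0.579 + 2.229 + 2.459 + 2.202 = 8.310
α = (k/(k−1))·(1 − sum of item variances/σ²_total) = (5/4)·(1 − 8.310/13.154) = 0.460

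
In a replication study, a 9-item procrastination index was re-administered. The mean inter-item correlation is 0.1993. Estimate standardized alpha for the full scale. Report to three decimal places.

α = 0.691

Standardized α = k·r̄ / (1 + (k−1)·r̄) = 9 × 0.1993 / (1 + 8 × 0.1993)
  = 1.7937 / 2.5944 = 0.691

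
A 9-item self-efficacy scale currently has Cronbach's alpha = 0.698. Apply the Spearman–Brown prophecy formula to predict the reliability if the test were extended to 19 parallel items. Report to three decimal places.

Length factor m = 19/9 = 2.1111
α' = m·α / (1 + (m−1)·α)
   = 19/9 × 0.698 / (1 + (19/9 − 1) × 0.698)
   = 1.4736 / 1.7756 = 0.830

predicted reliability = 0.830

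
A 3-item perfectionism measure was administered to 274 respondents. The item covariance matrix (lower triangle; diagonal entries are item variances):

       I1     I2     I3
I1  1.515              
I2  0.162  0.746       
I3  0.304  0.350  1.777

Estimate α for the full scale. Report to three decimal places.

α = 0.432

sum of item variances = 1.515 + 0.746 + 1.777 = 4.038
Sum of the distinct covariances = 0.816
total variance = 4.038 + 2 × 0.816 = 5.670
α = (k/(k−1))·(1 − sum of item variances/total variance) = (3/2)·(1 − 4.038/5.670) = 0.432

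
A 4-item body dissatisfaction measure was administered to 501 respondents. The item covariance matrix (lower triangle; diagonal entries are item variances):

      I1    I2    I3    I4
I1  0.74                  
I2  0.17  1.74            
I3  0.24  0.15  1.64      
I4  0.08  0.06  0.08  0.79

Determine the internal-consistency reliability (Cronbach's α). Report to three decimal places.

ΣVar(i) = 0.74 + 1.74 + 1.64 + 0.79 = 4.91
Sum of the distinct covariances = 0.78
σ²_T = 4.91 + 2 × 0.78 = 6.47
α = (k/(k−1))·(1 − ΣVar(i)/σ²_T) = (4/3)·(1 − 4.91/6.47) = 0.321

α = 0.321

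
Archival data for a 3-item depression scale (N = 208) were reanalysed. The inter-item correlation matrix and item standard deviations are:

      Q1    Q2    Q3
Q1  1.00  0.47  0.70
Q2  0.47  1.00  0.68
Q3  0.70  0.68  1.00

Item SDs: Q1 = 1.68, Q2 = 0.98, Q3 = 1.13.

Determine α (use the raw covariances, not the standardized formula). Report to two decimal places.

α = 0.80

Σσ²ᵢ = 1.68² + 0.98² + 1.13² = 5.0597
Covariances σ_ij = r_ij · s_i · s_j:
  σ(Q1,Q2) = 0.47 × 1.68 × 0.98 = 0.7738
  σ(Q1,Q3) = 0.70 × 1.68 × 1.13 = 1.3289
  σ(Q2,Q3) = 0.68 × 0.98 × 1.13 = 0.7530
σ²_T = Σσ²ᵢ + 2·Σσ_ij = 5.0597 + 2 × 2.8557 = 10.7711
α = (3/2)·(1 − 5.0597/10.7711) = 0.80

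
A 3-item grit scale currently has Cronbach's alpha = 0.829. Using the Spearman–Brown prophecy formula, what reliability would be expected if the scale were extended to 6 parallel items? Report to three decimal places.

predicted reliability = 0.907

Length factor m = 6/3 = 2.0000
α' = m·α / (1 + (m−1)·α)
   = 6/3 × 0.829 / (1 + (6/3 − 1) × 0.829)
   = 1.6580 / 1.8290 = 0.907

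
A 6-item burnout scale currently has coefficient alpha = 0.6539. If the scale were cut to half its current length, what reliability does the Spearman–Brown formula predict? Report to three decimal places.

predicted reliability = 0.486

Length factor m = 1/2
α' = m·α / (1 − (1−m)·α)
   = 1/2 × 0.6539 / (1 − (1 − 1/2) × 0.6539)
   = 0.3270 / 0.6730 = 0.486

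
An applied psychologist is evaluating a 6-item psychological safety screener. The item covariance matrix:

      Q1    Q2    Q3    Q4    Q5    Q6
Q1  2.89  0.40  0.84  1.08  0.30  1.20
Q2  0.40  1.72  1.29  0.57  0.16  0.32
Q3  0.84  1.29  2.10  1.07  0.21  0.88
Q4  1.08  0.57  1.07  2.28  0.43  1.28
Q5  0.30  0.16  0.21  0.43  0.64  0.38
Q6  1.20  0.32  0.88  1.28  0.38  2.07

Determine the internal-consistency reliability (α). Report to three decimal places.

sum of item variances = 2.89 + 1.72 + 2.10 + 2.28 + 0.64 + 2.07 = 11.70
Σ_{i<j} σ_ij = 10.41
σ²_T = 11.70 + 2 × 10.41 = 32.52
α = (k/(k−1))·(1 − sum of item variances/σ²_T) = (6/5)·(1 − 11.70/32.52) = 0.768

α = 0.768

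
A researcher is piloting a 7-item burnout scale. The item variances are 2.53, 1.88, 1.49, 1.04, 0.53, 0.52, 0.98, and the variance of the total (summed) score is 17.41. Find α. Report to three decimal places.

Σσᵢ² = 2.53 + 1.88 + 1.49 + 1.04 + 0.53 + 0.52 + 0.98 = 8.97
α = (k/(k−1))·(1 − Σσᵢ²/Var(T)) = (7/6)·(1 − 8.97/17.41) = 0.566

α = 0.566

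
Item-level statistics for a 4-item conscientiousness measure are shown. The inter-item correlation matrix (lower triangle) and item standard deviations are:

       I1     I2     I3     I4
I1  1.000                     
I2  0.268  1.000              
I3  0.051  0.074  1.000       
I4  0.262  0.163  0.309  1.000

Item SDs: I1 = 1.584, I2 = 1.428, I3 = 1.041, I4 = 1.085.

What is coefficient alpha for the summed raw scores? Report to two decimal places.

coefficient alpha = 0.47

Σσ²ᵢ = 1.584² + 1.428² + 1.041² + 1.085² = 6.8091
Covariances σ_ij = r_ij · s_i · s_j:
  σ(I1,I2) = 0.268 × 1.584 × 1.428 = 0.6062
  σ(I1,I3) = 0.051 × 1.584 × 1.041 = 0.0841
  σ(I1,I4) = 0.262 × 1.584 × 1.085 = 0.4503
  σ(I2,I3) = 0.074 × 1.428 × 1.041 = 0.1100
  σ(I2,I4) = 0.163 × 1.428 × 1.085 = 0.2525
  σ(I3,I4) = 0.309 × 1.041 × 1.085 = 0.3490
σ²_T = Σσ²ᵢ + 2·Σσ_ij = 6.8091 + 2 × 1.8521 = 10.5133
α = (4/3)·(1 − 6.8091/10.5133) = 0.47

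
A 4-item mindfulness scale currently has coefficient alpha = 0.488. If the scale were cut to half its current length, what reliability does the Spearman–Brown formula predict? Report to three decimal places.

predicted reliability = 0.323

Length factor m = 1/2
α' = m·α / (1 − (1−m)·α)
   = 1/2 × 0.488 / (1 − (1 − 1/2) × 0.488)
   = 0.2440 / 0.7560 = 0.323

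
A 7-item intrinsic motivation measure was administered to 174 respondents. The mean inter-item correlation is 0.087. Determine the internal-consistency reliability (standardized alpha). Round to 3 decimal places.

α = 0.400

Standardized α = k·r̄ / (1 + (k−1)·r̄) = 7 × 0.087 / (1 + 6 × 0.087)
  = 0.6090 / 1.5220 = 0.400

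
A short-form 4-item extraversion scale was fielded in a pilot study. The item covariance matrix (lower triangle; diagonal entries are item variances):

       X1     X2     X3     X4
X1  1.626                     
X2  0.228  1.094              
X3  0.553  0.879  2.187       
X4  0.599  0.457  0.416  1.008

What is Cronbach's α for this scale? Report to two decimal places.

α = 0.69

Σσ²ᵢ = 1.626 + 1.094 + 2.187 + 1.008 = 5.915
Σ_{i<j} σ_ij = 3.132
Var(T) = 5.915 + 2 × 3.132 = 12.179
α = (k/(k−1))·(1 − Σσ²ᵢ/Var(T)) = (4/3)·(1 − 5.915/12.179) = 0.69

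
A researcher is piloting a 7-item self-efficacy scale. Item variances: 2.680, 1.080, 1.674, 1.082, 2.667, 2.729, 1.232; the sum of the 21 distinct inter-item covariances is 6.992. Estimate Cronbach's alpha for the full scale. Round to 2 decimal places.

ΣVar(i) = 2.680 + 1.080 + 1.674 + 1.082 + 2.667 + 2.729 + 1.232 = 13.144
Sum of distinct covariances = 6.992
σ²_T = ΣVar(i) + 2·Σcov = 13.144 + 2 × 6.992 = 27.128
α = (7/6)·(1 − 13.144/27.128) = 0.60

α = 0.60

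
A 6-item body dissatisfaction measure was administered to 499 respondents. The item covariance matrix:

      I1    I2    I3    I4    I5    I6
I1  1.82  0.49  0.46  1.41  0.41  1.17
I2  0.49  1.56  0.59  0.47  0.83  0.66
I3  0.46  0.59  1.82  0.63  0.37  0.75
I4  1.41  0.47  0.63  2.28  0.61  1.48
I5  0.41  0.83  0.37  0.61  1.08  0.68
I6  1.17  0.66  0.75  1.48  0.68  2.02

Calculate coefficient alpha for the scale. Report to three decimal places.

Σσ²ᵢ = 1.82 + 1.56 + 1.82 + 2.28 + 1.08 + 2.02 = 10.58
Sum of off-diagonal covariances = 11.01
Var(T) = 10.58 + 2 × 11.01 = 32.60
α = (k/(k−1))·(1 − Σσ²ᵢ/Var(T)) = (6/5)·(1 − 10.58/32.60) = 0.811

α = 0.811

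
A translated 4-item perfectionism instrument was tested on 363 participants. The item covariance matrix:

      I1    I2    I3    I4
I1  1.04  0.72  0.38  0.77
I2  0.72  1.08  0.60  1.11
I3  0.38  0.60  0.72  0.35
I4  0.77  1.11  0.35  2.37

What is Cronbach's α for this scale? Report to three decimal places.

Cronbach's α = 0.802

sum of item variances = 1.04 + 1.08 + 0.72 + 2.37 = 5.21
Sum of the distinct covariances = 3.93
σ²_T = 5.21 + 2 × 3.93 = 13.07
α = (k/(k−1))·(1 − sum of item variances/σ²_T) = (4/3)·(1 − 5.21/13.07) = 0.802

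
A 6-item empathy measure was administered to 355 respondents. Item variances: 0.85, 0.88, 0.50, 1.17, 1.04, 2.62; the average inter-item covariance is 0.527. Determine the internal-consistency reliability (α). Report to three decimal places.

sum of item variances = 0.85 + 0.88 + 0.50 + 1.17 + 1.04 + 2.62 = 7.06
Sum of the 15 distinct covariances = 15 × 0.527 = 7.905
total variance = sum of item variances + 2·Σcov = 7.06 + 2 × 7.905 = 22.870
α = (6/5)·(1 − 7.06/22.870) = 0.830

α = 0.830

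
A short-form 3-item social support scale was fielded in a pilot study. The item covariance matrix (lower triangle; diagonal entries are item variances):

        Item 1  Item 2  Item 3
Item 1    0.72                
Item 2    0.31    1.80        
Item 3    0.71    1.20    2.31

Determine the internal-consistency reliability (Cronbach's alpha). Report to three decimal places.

ΣVar(i) = 0.72 + 1.80 + 2.31 = 4.83
Sum of off-diagonal covariances = 2.22
Var(T) = 4.83 + 2 × 2.22 = 9.27
α = (k/(k−1))·(1 − ΣVar(i)/Var(T)) = (3/2)·(1 − 4.83/9.27) = 0.718

α = 0.718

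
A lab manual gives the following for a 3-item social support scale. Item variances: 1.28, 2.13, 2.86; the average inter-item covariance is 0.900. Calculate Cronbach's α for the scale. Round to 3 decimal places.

α = 0.694

sum of item variances = 1.28 + 2.13 + 2.86 = 6.27
Sum of the 3 distinct covariances = 3 × 0.900 = 2.700
σ²_T = sum of item variances + 2·Σcov = 6.27 + 2 × 2.700 = 11.670
α = (3/2)·(1 − 6.27/11.670) = 0.694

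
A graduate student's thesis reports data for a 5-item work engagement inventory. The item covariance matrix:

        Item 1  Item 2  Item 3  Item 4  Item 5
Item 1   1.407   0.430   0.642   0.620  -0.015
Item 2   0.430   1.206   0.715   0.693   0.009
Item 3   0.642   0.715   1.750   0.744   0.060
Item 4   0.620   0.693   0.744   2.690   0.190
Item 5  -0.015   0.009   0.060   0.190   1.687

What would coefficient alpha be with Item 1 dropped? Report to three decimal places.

Remaining items: Item 2, Item 3, Item 4, Item 5 (k = 4).
sum of item variances = 1.206 + 1.750 + 2.690 + 1.687 = 7.333
total variance = 7.333 + 2 × 2.411 = 12.155
α (item deleted) = (4/3)·(1 − 7.333/12.155) = 0.529

α = 0.529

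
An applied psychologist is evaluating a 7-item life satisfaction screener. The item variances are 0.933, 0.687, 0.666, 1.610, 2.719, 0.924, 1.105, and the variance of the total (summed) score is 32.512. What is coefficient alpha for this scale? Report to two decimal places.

α = 0.86

ΣVar(i) = 0.933 + 0.687 + 0.666 + 1.610 + 2.719 + 0.924 + 1.105 = 8.644
α = (k/(k−1))·(1 − ΣVar(i)/σ²_total) = (7/6)·(1 − 8.644/32.512) = 0.86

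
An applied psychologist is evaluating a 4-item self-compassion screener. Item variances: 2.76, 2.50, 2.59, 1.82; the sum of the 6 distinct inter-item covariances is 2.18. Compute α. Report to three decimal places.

α = 0.414

ΣVar(i) = 2.76 + 2.50 + 2.59 + 1.82 = 9.67
Sum of distinct covariances = 2.18
σ²_T = ΣVar(i) + 2·Σcov = 9.67 + 2 × 2.18 = 14.03
α = (4/3)·(1 − 9.67/14.03) = 0.414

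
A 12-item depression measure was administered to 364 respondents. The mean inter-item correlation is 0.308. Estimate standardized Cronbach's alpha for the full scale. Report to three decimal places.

Standardized α = k·r̄ / (1 + (k−1)·r̄) = 12 × 0.308 / (1 + 11 × 0.308)
  = 3.6960 / 4.3880 = 0.842

α = 0.842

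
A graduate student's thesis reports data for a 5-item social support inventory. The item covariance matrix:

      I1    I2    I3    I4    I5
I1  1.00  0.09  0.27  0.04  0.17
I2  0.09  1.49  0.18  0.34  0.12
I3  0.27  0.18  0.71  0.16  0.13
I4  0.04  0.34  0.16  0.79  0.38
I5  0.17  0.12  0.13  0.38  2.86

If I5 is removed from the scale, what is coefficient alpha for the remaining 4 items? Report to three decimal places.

Remaining items: I1, I2, I3, I4 (k = 4).
sum of item variances = 1.00 + 1.49 + 0.71 + 0.79 = 3.99
Var(T) = 3.99 + 2 × 1.08 = 6.15
α (item deleted) = (4/3)·(1 − 3.99/6.15) = 0.468

α = 0.468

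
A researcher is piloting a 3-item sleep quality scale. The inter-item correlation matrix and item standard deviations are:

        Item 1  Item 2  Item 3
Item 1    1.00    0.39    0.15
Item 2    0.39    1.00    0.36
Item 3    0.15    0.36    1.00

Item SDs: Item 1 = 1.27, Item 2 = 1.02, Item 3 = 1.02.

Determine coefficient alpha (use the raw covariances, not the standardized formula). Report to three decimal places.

Σσ²ᵢ = 1.27² + 1.02² + 1.02² = 3.6937
Covariances σ_ij = r_ij · s_i · s_j:
  σ(Item 1,Item 2) = 0.39 × 1.27 × 1.02 = 0.5052
  σ(Item 1,Item 3) = 0.15 × 1.27 × 1.02 = 0.1943
  σ(Item 2,Item 3) = 0.36 × 1.02 × 1.02 = 0.3745
σ²_T = Σσ²ᵢ + 2·Σσ_ij = 3.6937 + 2 × 1.0740 = 5.8417
α = (3/2)·(1 − 3.6937/5.8417) = 0.552

coefficient alpha = 0.552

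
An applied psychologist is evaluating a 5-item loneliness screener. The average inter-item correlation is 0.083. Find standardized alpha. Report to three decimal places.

Standardized α = k·r̄ / (1 + (k−1)·r̄) = 5 × 0.083 / (1 + 4 × 0.083)
  = 0.4150 / 1.3320 = 0.312

standardized alpha = 0.312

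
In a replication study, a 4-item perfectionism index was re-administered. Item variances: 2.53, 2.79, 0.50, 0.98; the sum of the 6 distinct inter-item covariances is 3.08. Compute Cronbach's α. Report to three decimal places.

Cronbach's α = 0.634

sum of item variances = 2.53 + 2.79 + 0.50 + 0.98 = 6.80
Sum of distinct covariances = 3.08
total variance = sum of item variances + 2·Σcov = 6.80 + 2 × 3.08 = 12.96
α = (4/3)·(1 − 6.80/12.96) = 0.634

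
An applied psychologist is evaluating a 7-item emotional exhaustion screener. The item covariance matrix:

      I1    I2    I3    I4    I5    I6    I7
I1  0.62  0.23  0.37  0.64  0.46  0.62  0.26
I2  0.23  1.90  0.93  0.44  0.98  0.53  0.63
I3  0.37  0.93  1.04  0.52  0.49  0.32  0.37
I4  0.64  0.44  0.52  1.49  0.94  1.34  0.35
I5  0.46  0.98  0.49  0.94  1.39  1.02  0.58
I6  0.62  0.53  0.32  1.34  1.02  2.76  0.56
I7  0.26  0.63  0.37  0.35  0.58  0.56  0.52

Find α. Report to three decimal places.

Σσᵢ² = 0.62 + 1.90 + 1.04 + 1.49 + 1.39 + 2.76 + 0.52 = 9.72
Sum of off-diagonal covariances = 12.58
Var(T) = 9.72 + 2 × 12.58 = 34.88
α = (k/(k−1))·(1 − Σσᵢ²/Var(T)) = (7/6)·(1 − 9.72/34.88) = 0.842

α = 0.842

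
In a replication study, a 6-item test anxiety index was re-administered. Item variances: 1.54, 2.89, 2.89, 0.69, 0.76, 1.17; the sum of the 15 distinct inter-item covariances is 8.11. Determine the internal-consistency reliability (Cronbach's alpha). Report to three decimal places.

Σσᵢ² = 1.54 + 2.89 + 2.89 + 0.69 + 0.76 + 1.17 = 9.94
Sum of distinct covariances = 8.11
Var(T) = Σσᵢ² + 2·Σcov = 9.94 + 2 × 8.11 = 26.16
α = (6/5)·(1 − 9.94/26.16) = 0.744

α = 0.744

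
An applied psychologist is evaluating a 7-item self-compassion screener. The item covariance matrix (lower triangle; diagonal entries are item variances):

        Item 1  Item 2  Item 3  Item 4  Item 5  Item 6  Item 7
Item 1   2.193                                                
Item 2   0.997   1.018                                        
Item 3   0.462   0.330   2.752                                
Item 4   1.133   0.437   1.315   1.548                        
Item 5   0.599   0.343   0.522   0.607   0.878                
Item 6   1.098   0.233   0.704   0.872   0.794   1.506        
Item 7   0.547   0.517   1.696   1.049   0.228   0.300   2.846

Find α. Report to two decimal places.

α = 0.82

Σσ²ᵢ = 2.193 + 1.018 + 2.752 + 1.548 + 0.878 + 1.506 + 2.846 = 12.741
Σ_{i<j} σ_ij = 14.783
total variance = 12.741 + 2 × 14.783 = 42.307
α = (k/(k−1))·(1 − Σσ²ᵢ/total variance) = (7/6)·(1 − 12.741/42.307) = 0.82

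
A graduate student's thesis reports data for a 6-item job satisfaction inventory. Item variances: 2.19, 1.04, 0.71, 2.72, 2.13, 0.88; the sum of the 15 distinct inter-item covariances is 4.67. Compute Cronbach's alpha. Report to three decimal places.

α = 0.590

Σσᵢ² = 2.19 + 1.04 + 0.71 + 2.72 + 2.13 + 0.88 = 9.67
Sum of distinct covariances = 4.67
Var(T) = Σσᵢ² + 2·Σcov = 9.67 + 2 × 4.67 = 19.01
α = (6/5)·(1 − 9.67/19.01) = 0.590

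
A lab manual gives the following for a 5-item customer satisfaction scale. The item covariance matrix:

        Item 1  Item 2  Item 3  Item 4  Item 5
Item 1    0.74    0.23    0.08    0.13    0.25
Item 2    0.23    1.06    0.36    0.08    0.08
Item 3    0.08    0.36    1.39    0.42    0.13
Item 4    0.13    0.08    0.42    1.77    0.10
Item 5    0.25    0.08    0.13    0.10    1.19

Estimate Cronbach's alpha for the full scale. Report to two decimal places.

ΣVar(i) = 0.74 + 1.06 + 1.39 + 1.77 + 1.19 = 6.15
Sum of off-diagonal covariances = 1.86
σ²_T = 6.15 + 2 × 1.86 = 9.87
α = (k/(k−1))·(1 − ΣVar(i)/σ²_T) = (5/4)·(1 − 6.15/9.87) = 0.47

α = 0.47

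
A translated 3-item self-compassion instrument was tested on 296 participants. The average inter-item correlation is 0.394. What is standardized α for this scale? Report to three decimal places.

α = 0.661

Standardized α = k·r̄ / (1 + (k−1)·r̄) = 3 × 0.394 / (1 + 2 × 0.394)
  = 1.1820 / 1.7880 = 0.661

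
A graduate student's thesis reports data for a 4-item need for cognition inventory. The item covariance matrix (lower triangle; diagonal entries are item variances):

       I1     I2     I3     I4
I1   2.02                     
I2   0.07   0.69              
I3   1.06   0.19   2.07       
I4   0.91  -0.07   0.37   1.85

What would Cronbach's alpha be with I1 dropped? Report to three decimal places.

Remaining items: I2, I3, I4 (k = 3).
ΣVar(i) = 0.69 + 2.07 + 1.85 = 4.61
total variance = 4.61 + 2 × 0.49 = 5.59
α (item deleted) = (3/2)·(1 − 4.61/5.59) = 0.263

α = 0.263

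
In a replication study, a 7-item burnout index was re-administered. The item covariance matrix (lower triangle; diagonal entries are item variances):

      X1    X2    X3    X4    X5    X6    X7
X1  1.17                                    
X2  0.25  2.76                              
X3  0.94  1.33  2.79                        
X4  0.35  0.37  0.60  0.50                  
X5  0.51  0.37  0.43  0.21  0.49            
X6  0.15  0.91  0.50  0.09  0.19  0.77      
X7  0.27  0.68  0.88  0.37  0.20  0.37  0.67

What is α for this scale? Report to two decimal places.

Σσᵢ² = 1.17 + 2.76 + 2.79 + 0.50 + 0.49 + 0.77 + 0.67 = 9.15
Sum of the distinct covariances = 9.97
σ²_T = 9.15 + 2 × 9.97 = 29.09
α = (k/(k−1))·(1 − Σσᵢ²/σ²_T) = (7/6)·(1 − 9.15/29.09) = 0.80

α = 0.80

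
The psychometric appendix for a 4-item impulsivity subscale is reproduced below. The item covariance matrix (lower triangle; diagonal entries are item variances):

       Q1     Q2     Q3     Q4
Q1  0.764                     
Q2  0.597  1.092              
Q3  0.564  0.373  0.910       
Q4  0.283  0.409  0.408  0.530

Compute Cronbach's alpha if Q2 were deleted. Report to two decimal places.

Cronbach's alpha = 0.80

Remaining items: Q1, Q3, Q4 (k = 3).
Σσ²ᵢ = 0.764 + 0.910 + 0.530 = 2.204
σ²_total = 2.204 + 2 × 1.255 = 4.714
α (item deleted) = (3/2)·(1 − 2.204/4.714) = 0.80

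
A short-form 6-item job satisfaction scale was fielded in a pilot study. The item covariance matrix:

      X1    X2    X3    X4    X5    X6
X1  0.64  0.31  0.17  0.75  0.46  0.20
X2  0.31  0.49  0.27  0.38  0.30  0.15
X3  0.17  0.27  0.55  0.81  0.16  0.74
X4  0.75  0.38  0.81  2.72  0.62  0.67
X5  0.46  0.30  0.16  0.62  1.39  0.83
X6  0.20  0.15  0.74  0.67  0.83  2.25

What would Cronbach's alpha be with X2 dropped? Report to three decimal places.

α = 0.736

Remaining items: X1, X3, X4, X5, X6 (k = 5).
sum of item variances = 0.64 + 0.55 + 2.72 + 1.39 + 2.25 = 7.55
Var(T) = 7.55 + 2 × 5.41 = 18.37
α (item deleted) = (5/4)·(1 − 7.55/18.37) = 0.736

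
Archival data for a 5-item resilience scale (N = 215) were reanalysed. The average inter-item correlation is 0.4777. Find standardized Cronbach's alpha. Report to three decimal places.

Standardized α = k·r̄ / (1 + (k−1)·r̄) = 5 × 0.4777 / (1 + 4 × 0.4777)
  = 2.3885 / 2.9108 = 0.821

α = 0.821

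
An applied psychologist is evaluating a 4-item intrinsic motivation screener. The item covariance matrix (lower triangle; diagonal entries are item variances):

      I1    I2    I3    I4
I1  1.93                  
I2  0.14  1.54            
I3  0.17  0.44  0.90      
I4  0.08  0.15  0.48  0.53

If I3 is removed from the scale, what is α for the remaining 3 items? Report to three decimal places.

Remaining items: I1, I2, I4 (k = 3).
Σσ²ᵢ = 1.93 + 1.54 + 0.53 = 4.00
σ²_T = 4.00 + 2 × 0.37 = 4.74
α (item deleted) = (3/2)·(1 − 4.00/4.74) = 0.234

α = 0.234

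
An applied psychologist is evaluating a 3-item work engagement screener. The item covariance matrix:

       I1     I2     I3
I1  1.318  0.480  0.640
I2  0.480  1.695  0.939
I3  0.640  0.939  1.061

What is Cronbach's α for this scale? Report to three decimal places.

α = 0.754

Σσ²ᵢ = 1.318 + 1.695 + 1.061 = 4.074
Sum of the distinct covariances = 2.059
σ²_T = 4.074 + 2 × 2.059 = 8.192
α = (k/(k−1))·(1 − Σσ²ᵢ/σ²_T) = (3/2)·(1 − 4.074/8.192) = 0.754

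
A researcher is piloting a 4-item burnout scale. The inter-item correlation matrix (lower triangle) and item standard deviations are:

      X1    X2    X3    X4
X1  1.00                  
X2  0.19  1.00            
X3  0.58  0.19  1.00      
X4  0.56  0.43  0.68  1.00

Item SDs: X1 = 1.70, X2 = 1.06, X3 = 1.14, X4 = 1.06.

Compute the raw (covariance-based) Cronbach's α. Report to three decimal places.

Σσ²ᵢ = 1.70² + 1.06² + 1.14² + 1.06² = 6.4368
Covariances σ_ij = r_ij · s_i · s_j:
  σ(X1,X2) = 0.19 × 1.70 × 1.06 = 0.3424
  σ(X1,X3) = 0.58 × 1.70 × 1.14 = 1.1240
  σ(X1,X4) = 0.56 × 1.70 × 1.06 = 1.0091
  σ(X2,X3) = 0.19 × 1.06 × 1.14 = 0.2296
  σ(X2,X4) = 0.43 × 1.06 × 1.06 = 0.4831
  σ(X3,X4) = 0.68 × 1.14 × 1.06 = 0.8217
σ²_T = Σσ²ᵢ + 2·Σσ_ij = 6.4368 + 2 × 4.0099 = 14.4566
α = (4/3)·(1 − 6.4368/14.4566) = 0.740

α = 0.740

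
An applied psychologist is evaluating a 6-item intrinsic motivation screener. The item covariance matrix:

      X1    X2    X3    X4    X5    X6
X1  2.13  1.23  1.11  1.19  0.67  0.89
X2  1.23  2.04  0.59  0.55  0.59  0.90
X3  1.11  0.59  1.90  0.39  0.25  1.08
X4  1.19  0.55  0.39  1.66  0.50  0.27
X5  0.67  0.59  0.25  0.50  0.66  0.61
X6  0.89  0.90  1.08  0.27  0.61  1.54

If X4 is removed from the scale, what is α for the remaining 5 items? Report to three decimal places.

α = 0.821

Remaining items: X1, X2, X3, X5, X6 (k = 5).
Σσ²ᵢ = 2.13 + 2.04 + 1.90 + 0.66 + 1.54 = 8.27
σ²_total = 8.27 + 2 × 7.92 = 24.11
α (item deleted) = (5/4)·(1 − 8.27/24.11) = 0.821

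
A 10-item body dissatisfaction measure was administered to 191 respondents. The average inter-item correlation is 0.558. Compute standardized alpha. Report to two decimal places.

Standardized α = k·r̄ / (1 + (k−1)·r̄) = 10 × 0.558 / (1 + 9 × 0.558)
  = 5.5800 / 6.0220 = 0.93

α = 0.93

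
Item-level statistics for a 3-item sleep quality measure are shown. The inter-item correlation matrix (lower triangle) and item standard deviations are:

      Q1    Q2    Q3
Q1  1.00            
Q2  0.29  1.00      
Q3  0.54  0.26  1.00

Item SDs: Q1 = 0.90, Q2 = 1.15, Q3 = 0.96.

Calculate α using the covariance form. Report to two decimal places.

α = 0.61

Σσ²ᵢ = 0.90² + 1.15² + 0.96² = 3.0541
Covariances σ_ij = r_ij · s_i · s_j:
  σ(Q1,Q2) = 0.29 × 0.90 × 1.15 = 0.3001
  σ(Q1,Q3) = 0.54 × 0.90 × 0.96 = 0.4666
  σ(Q2,Q3) = 0.26 × 1.15 × 0.96 = 0.2870
σ²_T = Σσ²ᵢ + 2·Σσ_ij = 3.0541 + 2 × 1.0537 = 5.1615
α = (3/2)·(1 − 3.0541/5.1615) = 0.61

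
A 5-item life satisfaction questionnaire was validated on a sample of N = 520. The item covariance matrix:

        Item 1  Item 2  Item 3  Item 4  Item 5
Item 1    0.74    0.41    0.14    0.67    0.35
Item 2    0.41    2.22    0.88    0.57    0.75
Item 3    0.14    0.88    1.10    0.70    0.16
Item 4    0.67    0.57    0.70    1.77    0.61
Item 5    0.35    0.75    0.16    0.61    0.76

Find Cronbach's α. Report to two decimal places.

Cronbach's α = 0.77

ΣVar(i) = 0.74 + 2.22 + 1.10 + 1.77 + 0.76 = 6.59
Sum of the distinct covariances = 5.24
total variance = 6.59 + 2 × 5.24 = 17.07
α = (k/(k−1))·(1 − ΣVar(i)/total variance) = (5/4)·(1 − 6.59/17.07) = 0.77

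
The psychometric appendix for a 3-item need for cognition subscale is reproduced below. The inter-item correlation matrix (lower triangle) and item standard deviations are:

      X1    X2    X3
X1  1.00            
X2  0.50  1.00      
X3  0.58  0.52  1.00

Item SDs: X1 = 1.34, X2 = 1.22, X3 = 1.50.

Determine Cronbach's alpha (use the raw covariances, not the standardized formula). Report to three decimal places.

Σσ²ᵢ = 1.34² + 1.22² + 1.50² = 5.5340
Covariances σ_ij = r_ij · s_i · s_j:
  σ(X1,X2) = 0.50 × 1.34 × 1.22 = 0.8174
  σ(X1,X3) = 0.58 × 1.34 × 1.50 = 1.1658
  σ(X2,X3) = 0.52 × 1.22 × 1.50 = 0.9516
σ²_T = Σσ²ᵢ + 2·Σσ_ij = 5.5340 + 2 × 2.9348 = 11.4036
α = (3/2)·(1 − 5.5340/11.4036) = 0.772

α = 0.772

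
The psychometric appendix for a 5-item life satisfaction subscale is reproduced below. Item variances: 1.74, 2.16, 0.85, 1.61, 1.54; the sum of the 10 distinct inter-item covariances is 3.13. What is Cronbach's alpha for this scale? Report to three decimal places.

Σσᵢ² = 1.74 + 2.16 + 0.85 + 1.61 + 1.54 = 7.90
Sum of distinct covariances = 3.13
total variance = Σσᵢ² + 2·Σcov = 7.90 + 2 × 3.13 = 14.16
α = (5/4)·(1 − 7.90/14.16) = 0.553

α = 0.553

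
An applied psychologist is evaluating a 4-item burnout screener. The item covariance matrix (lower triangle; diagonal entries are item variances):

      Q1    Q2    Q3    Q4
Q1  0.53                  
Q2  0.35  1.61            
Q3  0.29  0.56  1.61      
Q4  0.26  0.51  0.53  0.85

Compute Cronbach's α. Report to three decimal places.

ΣVar(i) = 0.53 + 1.61 + 1.61 + 0.85 = 4.60
Sum of off-diagonal covariances = 2.50
total variance = 4.60 + 2 × 2.50 = 9.60
α = (k/(k−1))·(1 − ΣVar(i)/total variance) = (4/3)·(1 − 4.60/9.60) = 0.694

α = 0.694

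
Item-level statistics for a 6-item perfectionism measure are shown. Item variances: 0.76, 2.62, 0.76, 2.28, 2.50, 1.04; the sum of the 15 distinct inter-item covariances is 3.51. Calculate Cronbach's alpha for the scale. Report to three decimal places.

α = 0.496

ΣVar(i) = 0.76 + 2.62 + 0.76 + 2.28 + 2.50 + 1.04 = 9.96
Sum of distinct covariances = 3.51
total variance = ΣVar(i) + 2·Σcov = 9.96 + 2 × 3.51 = 16.98
α = (6/5)·(1 − 9.96/16.98) = 0.496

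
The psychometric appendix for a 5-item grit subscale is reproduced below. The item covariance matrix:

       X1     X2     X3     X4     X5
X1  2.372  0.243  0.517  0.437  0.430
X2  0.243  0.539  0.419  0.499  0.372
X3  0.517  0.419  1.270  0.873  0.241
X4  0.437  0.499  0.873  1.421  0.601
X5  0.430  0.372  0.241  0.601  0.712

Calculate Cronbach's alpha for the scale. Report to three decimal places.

Cronbach's alpha = 0.743

Σσ²ᵢ = 2.372 + 0.539 + 1.270 + 1.421 + 0.712 = 6.314
Sum of the distinct covariances = 4.632
total variance = 6.314 + 2 × 4.632 = 15.578
α = (k/(k−1))·(1 − Σσ²ᵢ/total variance) = (5/4)·(1 − 6.314/15.578) = 0.743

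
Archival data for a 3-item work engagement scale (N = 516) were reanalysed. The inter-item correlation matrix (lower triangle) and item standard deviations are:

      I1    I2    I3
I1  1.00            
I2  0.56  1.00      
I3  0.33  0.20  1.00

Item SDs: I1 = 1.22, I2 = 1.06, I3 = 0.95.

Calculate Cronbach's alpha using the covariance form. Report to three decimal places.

Σσ²ᵢ = 1.22² + 1.06² + 0.95² = 3.5145
Covariances σ_ij = r_ij · s_i · s_j:
  σ(I1,I2) = 0.56 × 1.22 × 1.06 = 0.7242
  σ(I1,I3) = 0.33 × 1.22 × 0.95 = 0.3825
  σ(I2,I3) = 0.20 × 1.06 × 0.95 = 0.2014
σ²_T = Σσ²ᵢ + 2·Σσ_ij = 3.5145 + 2 × 1.3081 = 6.1307
α = (3/2)·(1 − 3.5145/6.1307) = 0.640

α = 0.640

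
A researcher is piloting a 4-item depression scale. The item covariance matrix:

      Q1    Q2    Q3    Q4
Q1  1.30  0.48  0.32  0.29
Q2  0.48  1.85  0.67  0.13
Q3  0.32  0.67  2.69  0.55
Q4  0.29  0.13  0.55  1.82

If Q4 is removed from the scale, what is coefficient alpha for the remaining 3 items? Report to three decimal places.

Remaining items: Q1, Q2, Q3 (k = 3).
Σσ²ᵢ = 1.30 + 1.85 + 2.69 = 5.84
total variance = 5.84 + 2 × 1.47 = 8.78
α (item deleted) = (3/2)·(1 − 5.84/8.78) = 0.502

coefficient alpha = 0.502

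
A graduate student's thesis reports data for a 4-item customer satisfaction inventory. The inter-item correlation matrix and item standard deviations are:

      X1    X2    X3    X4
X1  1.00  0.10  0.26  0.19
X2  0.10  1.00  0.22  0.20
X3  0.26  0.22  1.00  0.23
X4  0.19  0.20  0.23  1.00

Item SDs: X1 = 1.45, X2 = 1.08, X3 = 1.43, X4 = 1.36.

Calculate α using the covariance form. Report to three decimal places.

α = 0.500

Σσ²ᵢ = 1.45² + 1.08² + 1.43² + 1.36² = 7.1634
Covariances σ_ij = r_ij · s_i · s_j:
  σ(X1,X2) = 0.10 × 1.45 × 1.08 = 0.1566
  σ(X1,X3) = 0.26 × 1.45 × 1.43 = 0.5391
  σ(X1,X4) = 0.19 × 1.45 × 1.36 = 0.3747
  σ(X2,X3) = 0.22 × 1.08 × 1.43 = 0.3398
  σ(X2,X4) = 0.20 × 1.08 × 1.36 = 0.2938
  σ(X3,X4) = 0.23 × 1.43 × 1.36 = 0.4473
σ²_T = Σσ²ᵢ + 2·Σσ_ij = 7.1634 + 2 × 2.1513 = 11.4660
α = (4/3)·(1 − 7.1634/11.4660) = 0.500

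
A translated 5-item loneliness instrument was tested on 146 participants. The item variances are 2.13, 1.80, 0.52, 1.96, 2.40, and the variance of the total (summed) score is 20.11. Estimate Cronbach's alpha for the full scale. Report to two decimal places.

Σσ²ᵢ = 2.13 + 1.80 + 0.52 + 1.96 + 2.40 = 8.81
α = (k/(k−1))·(1 − Σσ²ᵢ/σ²_T) = (5/4)·(1 − 8.81/20.11) = 0.70

Cronbach's alpha = 0.70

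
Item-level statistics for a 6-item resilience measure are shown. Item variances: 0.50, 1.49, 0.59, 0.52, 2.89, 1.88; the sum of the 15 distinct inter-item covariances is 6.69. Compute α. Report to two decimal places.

Σσ²ᵢ = 0.50 + 1.49 + 0.59 + 0.52 + 2.89 + 1.88 = 7.87
Sum of distinct covariances = 6.69
σ²_T = Σσ²ᵢ + 2·Σcov = 7.87 + 2 × 6.69 = 21.25
α = (6/5)·(1 − 7.87/21.25) = 0.76

α = 0.76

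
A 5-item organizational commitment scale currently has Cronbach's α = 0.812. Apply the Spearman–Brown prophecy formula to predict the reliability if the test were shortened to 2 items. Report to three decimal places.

predicted reliability = 0.633

Length factor m = 2/5 = 0.4000
α' = m·α / (1 − (1−m)·α)
   = 2/5 × 0.812 / (1 − (1 − 2/5) × 0.812)
   = 0.3248 / 0.5128 = 0.633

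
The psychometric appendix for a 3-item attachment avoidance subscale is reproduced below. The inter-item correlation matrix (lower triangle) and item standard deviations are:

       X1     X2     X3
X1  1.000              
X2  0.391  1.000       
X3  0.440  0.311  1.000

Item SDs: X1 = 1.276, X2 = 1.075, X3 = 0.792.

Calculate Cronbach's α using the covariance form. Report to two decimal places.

α = 0.63

Σσ²ᵢ = 1.276² + 1.075² + 0.792² = 3.4111
Covariances σ_ij = r_ij · s_i · s_j:
  σ(X1,X2) = 0.391 × 1.276 × 1.075 = 0.5363
  σ(X1,X3) = 0.440 × 1.276 × 0.792 = 0.4447
  σ(X2,X3) = 0.311 × 1.075 × 0.792 = 0.2648
σ²_T = Σσ²ᵢ + 2·Σσ_ij = 3.4111 + 2 × 1.2458 = 5.9027
α = (3/2)·(1 − 3.4111/5.9027) = 0.63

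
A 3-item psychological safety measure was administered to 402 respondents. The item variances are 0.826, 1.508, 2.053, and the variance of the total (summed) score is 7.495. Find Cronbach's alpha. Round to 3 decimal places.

α = 0.622

ΣVar(i) = 0.826 + 1.508 + 2.053 = 4.387
α = (k/(k−1))·(1 − ΣVar(i)/σ²_total) = (3/2)·(1 − 4.387/7.495) = 0.622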